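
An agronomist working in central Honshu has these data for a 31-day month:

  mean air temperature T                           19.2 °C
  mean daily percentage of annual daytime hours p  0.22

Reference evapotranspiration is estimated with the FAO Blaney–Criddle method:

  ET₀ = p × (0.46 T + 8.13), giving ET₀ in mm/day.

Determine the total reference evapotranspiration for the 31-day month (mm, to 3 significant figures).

ET₀ = 0.22 × (0.46 × 19.2 + 8.13) = 0.22 × 16.962 = 3.7316 mm/d
Monthly total = 3.7316 × 31 = 115.680 mm

116 mm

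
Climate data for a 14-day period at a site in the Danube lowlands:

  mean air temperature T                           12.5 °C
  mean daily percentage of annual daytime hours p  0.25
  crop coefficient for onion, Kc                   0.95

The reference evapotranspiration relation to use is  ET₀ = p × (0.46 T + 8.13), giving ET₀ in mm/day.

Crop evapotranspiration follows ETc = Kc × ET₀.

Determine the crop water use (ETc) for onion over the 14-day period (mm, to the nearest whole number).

ET₀ = 0.25 × (0.46 × 12.5 + 8.13) = 0.25 × 13.880 = 3.4700 mm/d
ETc = Kc × ET₀ = 0.95 × 3.4700 = 3.2965 mm/d
Over 14 days: 3.2965 × 14 = 46.151 mm

46 mm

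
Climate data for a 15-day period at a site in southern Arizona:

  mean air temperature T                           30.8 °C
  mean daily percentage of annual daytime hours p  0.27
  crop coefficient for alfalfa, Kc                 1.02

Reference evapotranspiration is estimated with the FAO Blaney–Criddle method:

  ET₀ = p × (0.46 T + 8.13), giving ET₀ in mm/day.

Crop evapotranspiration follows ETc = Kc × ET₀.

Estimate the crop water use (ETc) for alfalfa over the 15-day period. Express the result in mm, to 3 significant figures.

ET₀ = 0.27 × (0.46 × 30.8 + 8.13) = 0.27 × 22.298 = 6.0205 mm/d
ETc = Kc × ET₀ = 1.02 × 6.0205 = 6.1409 mm/d
Over 15 days: 6.1409 × 15 = 92.114 mm

92.1 mm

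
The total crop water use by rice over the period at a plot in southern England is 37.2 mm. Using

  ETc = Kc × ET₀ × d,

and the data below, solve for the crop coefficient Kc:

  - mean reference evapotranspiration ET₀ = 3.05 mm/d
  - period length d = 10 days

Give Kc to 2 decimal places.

ETc = Kc × ET₀ × d  ⇒  Kc = ETc / (ET₀ × d)
Kc = 37.2 / (3.05 × 10) = 37.2 / 30.50 = 1.2197

1.22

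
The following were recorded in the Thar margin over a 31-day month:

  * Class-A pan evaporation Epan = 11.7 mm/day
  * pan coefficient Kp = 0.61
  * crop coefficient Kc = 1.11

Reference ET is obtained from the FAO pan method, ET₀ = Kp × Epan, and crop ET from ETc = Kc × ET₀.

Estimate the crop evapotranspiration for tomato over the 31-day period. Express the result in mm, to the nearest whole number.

ET₀ = 0.61 × 11.7 = 7.1370 mm/d
ETc = Kc × ET₀ = 1.11 × 7.1370 = 7.9221 mm/d
Over 31 days: 7.9221 × 31 = 245.585 mm

246 mm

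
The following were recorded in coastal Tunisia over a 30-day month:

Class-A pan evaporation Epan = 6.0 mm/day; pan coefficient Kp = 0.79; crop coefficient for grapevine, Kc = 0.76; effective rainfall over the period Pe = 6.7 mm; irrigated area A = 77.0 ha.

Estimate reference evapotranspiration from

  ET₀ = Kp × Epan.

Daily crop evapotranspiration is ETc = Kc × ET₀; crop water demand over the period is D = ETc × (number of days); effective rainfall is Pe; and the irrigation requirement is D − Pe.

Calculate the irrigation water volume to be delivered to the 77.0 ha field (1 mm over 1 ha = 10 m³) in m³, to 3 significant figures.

ET₀ = 0.79 × 6.0 = 4.7400 mm/d
ETc = Kc × ET₀ = 0.76 × 4.7400 = 3.6024 mm/d
Crop demand D = ETc × 30 d = 3.6024 × 30 = 108.072 mm
D − Pe = 108.072 − 6.7 = 101.372 mm
Volume = 101.372 mm × 77.0 ha × 10 = 78056.4 m³

78100 m³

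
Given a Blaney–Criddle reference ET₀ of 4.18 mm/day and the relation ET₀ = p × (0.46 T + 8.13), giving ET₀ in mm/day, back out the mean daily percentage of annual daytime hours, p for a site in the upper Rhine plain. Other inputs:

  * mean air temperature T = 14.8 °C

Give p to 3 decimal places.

0.280

p = ET₀ / (0.46 T + 8.13) = 4.18 / (0.46 × 14.8 + 8.13) = 4.18 / 14.938 = 0.2798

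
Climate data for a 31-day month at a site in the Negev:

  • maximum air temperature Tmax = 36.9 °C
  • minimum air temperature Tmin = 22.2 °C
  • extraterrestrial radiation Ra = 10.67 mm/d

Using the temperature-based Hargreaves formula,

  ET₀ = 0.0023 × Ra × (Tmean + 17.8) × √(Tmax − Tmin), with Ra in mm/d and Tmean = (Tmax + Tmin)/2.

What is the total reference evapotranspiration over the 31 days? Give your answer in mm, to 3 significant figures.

Tmean = (36.9 + 22.2)/2 = 29.55 °C
ET₀ = 0.0023 × 10.67 × (29.55 + 17.8) × √14.7 = 0.0023 × 10.67 × 47.35 × 3.8341 = 4.4553 mm/d
Over 31 days: 4.4553 × 31 = 138.114 mm

138 mm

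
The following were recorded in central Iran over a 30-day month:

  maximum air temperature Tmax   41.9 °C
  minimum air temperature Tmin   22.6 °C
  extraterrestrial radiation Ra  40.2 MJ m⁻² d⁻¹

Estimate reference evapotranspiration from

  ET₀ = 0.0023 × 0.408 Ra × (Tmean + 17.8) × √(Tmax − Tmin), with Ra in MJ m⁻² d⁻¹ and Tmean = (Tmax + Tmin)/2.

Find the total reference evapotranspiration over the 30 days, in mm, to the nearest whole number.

249 mm

Tmean = (41.9 + 22.6)/2 = 32.25 °C
0.408 Ra = 0.408 × 40.2 = 16.4016 mm/d equivalent
ET₀ = 0.0023 × 16.4016 × (32.25 + 17.8) × √19.3 = 0.0023 × 16.4016 × 50.05 × 4.3932 = 8.2947 mm/d
Over 30 days: 8.2947 × 30 = 248.841 mm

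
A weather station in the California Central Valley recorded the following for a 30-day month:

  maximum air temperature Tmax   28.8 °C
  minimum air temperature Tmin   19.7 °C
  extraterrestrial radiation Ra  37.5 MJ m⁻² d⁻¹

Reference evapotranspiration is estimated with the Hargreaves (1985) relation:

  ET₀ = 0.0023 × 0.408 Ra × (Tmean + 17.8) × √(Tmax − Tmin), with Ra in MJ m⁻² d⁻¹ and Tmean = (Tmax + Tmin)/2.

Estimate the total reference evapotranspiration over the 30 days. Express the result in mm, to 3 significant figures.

134 mm

Tmean = (28.8 + 19.7)/2 = 24.25 °C
0.408 Ra = 0.408 × 37.5 = 15.3000 mm/d equivalent
ET₀ = 0.0023 × 15.3000 × (24.25 + 17.8) × √9.1 = 0.0023 × 15.3000 × 42.05 × 3.0166 = 4.4638 mm/d
Over 30 days: 4.4638 × 30 = 133.914 mm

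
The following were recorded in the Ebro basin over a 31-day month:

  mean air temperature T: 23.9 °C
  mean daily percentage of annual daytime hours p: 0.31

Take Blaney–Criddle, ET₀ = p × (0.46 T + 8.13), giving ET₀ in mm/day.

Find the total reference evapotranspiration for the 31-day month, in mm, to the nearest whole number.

ET₀ = 0.31 × (0.46 × 23.9 + 8.13) = 0.31 × 19.124 = 5.9284 mm/d
Monthly total = 5.9284 × 31 = 183.780 mm

184 mm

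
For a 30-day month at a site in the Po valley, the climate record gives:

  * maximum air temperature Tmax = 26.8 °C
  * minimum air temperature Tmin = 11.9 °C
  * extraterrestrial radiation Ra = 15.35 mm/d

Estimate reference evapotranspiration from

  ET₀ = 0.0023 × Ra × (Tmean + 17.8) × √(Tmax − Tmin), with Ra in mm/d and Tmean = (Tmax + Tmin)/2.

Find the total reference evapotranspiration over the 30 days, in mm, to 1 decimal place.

151.9 mm

Tmean = (26.8 + 11.9)/2 = 19.35 °C
ET₀ = 0.0023 × 15.35 × (19.35 + 17.8) × √14.9 = 0.0023 × 15.35 × 37.15 × 3.8601 = 5.0628 mm/d
Over 30 days: 5.0628 × 30 = 151.884 mm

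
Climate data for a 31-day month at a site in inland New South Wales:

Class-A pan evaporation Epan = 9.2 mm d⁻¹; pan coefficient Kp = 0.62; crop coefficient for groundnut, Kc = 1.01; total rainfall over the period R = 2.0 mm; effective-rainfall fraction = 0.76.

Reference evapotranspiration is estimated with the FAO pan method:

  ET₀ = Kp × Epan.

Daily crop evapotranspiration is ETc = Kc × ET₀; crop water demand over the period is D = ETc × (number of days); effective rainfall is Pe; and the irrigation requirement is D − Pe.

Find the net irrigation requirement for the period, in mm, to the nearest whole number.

ET₀ = 0.62 × 9.2 = 5.7040 mm/d
ETc = Kc × ET₀ = 1.01 × 5.7040 = 5.7610 mm/d
Crop demand D = ETc × 31 d = 5.7610 × 31 = 178.591 mm
Pe = 0.76 × 2.0 = 1.520 mm
D − Pe = 178.591 − 1.520 = 177.071 mm

177 mm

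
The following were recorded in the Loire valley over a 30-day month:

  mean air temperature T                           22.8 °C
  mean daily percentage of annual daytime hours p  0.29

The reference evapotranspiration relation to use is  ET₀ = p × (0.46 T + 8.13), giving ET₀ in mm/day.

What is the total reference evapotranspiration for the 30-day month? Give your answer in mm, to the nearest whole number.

ET₀ = 0.29 × (0.46 × 22.8 + 8.13) = 0.29 × 18.618 = 5.3992 mm/d
Monthly total = 5.3992 × 30 = 161.976 mm

162 mm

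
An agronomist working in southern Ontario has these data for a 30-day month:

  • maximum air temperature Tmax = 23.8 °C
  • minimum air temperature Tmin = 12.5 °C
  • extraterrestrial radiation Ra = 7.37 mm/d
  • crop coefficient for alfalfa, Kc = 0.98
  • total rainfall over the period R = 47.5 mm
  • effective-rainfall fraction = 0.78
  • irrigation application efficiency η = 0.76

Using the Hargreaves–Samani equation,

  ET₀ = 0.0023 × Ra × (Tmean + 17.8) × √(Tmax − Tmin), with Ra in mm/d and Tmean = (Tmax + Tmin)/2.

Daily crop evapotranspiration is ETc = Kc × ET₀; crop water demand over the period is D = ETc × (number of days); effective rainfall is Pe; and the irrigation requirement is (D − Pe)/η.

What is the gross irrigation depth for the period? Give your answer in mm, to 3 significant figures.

Tmean = (23.8 + 12.5)/2 = 18.15 °C
ET₀ = 0.0023 × 7.37 × (18.15 + 17.8) × √11.3 = 0.0023 × 7.37 × 35.95 × 3.3615 = 2.0485 mm/d
ETc = Kc × ET₀ = 0.98 × 2.0485 = 2.0075 mm/d
Crop demand D = ETc × 30 d = 2.0075 × 30 = 60.225 mm
Pe = 0.78 × 47.5 = 37.050 mm
D − Pe = 60.225 − 37.050 = 23.175 mm
Gross irrigation = 23.175 / 0.76 = 30.493 mm

30.5 mm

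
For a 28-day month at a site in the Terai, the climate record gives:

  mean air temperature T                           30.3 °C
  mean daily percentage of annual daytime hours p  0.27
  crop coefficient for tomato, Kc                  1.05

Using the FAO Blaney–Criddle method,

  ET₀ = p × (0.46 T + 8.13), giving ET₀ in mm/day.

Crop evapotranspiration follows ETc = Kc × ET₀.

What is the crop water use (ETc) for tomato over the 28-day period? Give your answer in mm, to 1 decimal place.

175.2 mm

ET₀ = 0.27 × (0.46 × 30.3 + 8.13) = 0.27 × 22.068 = 5.9584 mm/d
ETc = Kc × ET₀ = 1.05 × 5.9584 = 6.2563 mm/d
Over 28 days: 6.2563 × 28 = 175.176 mm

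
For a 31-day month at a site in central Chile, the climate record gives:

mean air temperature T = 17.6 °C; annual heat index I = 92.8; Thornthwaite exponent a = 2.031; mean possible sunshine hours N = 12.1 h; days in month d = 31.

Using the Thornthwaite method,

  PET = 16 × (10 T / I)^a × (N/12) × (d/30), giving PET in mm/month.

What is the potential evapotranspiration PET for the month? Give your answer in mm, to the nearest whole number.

61 mm

10T/I = 10 × 17.6 / 92.8 = 1.8966
(10T/I)^a = 1.8966^2.031 = 3.6692
Uncorrected PET = 16 × 3.6692 = 58.707 mm
Correction = (N/12)(d/30) = (12.1/12)(31/30) = 1.0419
PET = 58.707 × 1.0419 = 61.167 mm/month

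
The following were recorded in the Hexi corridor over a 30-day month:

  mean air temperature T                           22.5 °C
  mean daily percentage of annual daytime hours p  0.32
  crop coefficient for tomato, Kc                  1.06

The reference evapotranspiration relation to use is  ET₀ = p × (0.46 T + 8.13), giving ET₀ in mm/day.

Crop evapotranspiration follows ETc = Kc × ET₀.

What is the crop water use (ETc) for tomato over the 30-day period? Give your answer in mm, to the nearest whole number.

ET₀ = 0.32 × (0.46 × 22.5 + 8.13) = 0.32 × 18.480 = 5.9136 mm/d
ETc = Kc × ET₀ = 1.06 × 5.9136 = 6.2684 mm/d
Over 30 days: 6.2684 × 30 = 188.052 mm

188 mm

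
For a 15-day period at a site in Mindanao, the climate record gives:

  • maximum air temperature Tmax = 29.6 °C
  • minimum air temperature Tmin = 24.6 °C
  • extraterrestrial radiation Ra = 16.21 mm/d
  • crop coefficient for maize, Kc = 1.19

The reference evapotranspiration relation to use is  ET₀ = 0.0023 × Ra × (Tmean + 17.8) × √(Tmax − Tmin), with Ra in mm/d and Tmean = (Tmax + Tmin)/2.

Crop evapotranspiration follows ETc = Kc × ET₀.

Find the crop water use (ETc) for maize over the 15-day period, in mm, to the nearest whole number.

Tmean = (29.6 + 24.6)/2 = 27.10 °C
ET₀ = 0.0023 × 16.21 × (27.10 + 17.8) × √5.0 = 0.0023 × 16.21 × 44.90 × 2.2361 = 3.7432 mm/d
ETc = Kc × ET₀ = 1.19 × 3.7432 = 4.4544 mm/d
Over 15 days: 4.4544 × 15 = 66.816 mm

67 mm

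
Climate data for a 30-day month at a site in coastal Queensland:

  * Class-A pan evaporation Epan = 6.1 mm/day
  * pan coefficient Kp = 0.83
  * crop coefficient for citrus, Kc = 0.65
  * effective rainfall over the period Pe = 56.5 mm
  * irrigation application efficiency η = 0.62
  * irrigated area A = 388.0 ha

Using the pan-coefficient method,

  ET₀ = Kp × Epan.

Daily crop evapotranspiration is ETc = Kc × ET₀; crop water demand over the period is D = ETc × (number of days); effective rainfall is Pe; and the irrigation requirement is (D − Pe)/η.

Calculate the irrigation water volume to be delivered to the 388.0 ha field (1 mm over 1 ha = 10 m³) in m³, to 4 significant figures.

264300 m³

ET₀ = 0.83 × 6.1 = 5.0630 mm/d
ETc = Kc × ET₀ = 0.65 × 5.0630 = 3.2910 mm/d
Crop demand D = ETc × 30 d = 3.2910 × 30 = 98.730 mm
D − Pe = 98.730 − 56.5 = 42.230 mm
Gross irrigation = 42.230 / 0.62 = 68.113 mm
Volume = 68.113 mm × 388.0 ha × 10 = 264278.4 m³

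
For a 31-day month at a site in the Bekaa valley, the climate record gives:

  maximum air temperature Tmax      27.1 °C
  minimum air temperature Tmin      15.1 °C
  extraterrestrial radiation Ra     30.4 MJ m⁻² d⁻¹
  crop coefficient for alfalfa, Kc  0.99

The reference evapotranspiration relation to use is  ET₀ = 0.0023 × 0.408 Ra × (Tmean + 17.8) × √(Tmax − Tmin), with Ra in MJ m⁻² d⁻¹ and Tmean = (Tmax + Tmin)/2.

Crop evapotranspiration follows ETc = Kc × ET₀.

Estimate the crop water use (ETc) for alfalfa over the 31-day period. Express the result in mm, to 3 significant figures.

118 mm

Tmean = (27.1 + 15.1)/2 = 21.10 °C
0.408 Ra = 0.408 × 30.4 = 12.4032 mm/d equivalent
ET₀ = 0.0023 × 12.4032 × (21.10 + 17.8) × √12.0 = 0.0023 × 12.4032 × 38.90 × 3.4641 = 3.8442 mm/d
ETc = Kc × ET₀ = 0.99 × 3.8442 = 3.8058 mm/d
Over 31 days: 3.8058 × 31 = 117.980 mm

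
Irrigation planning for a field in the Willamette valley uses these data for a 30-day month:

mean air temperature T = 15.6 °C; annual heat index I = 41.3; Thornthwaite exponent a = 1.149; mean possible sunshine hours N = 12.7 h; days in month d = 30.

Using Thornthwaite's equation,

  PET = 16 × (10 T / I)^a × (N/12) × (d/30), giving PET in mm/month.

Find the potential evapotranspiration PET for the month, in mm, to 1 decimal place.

10T/I = 10 × 15.6 / 41.3 = 3.7772
(10T/I)^a = 3.7772^1.149 = 4.6043
Uncorrected PET = 16 × 4.6043 = 73.669 mm
Correction = (N/12)(d/30) = (12.7/12)(30/30) = 1.0583
PET = 73.669 × 1.0583 = 77.964 mm/month

78.0 mm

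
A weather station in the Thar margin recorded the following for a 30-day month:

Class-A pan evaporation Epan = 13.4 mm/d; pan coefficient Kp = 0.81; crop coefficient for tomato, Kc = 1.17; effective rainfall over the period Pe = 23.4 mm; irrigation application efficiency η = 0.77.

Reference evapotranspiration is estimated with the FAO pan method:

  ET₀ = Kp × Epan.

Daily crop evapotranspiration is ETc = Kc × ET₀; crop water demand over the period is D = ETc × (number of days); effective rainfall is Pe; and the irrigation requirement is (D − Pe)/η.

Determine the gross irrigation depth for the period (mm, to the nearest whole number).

464 mm

ET₀ = 0.81 × 13.4 = 10.8540 mm/d
ETc = Kc × ET₀ = 1.17 × 10.8540 = 12.6992 mm/d
Crop demand D = ETc × 30 d = 12.6992 × 30 = 380.976 mm
D − Pe = 380.976 − 23.4 = 357.576 mm
Gross irrigation = 357.576 / 0.77 = 464.384 mm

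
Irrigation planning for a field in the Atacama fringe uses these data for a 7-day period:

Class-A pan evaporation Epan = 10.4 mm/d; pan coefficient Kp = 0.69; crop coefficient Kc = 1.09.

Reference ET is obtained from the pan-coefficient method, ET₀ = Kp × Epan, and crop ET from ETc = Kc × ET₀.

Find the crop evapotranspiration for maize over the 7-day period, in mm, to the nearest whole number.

55 mm

ET₀ = 0.69 × 10.4 = 7.1760 mm/d
ETc = Kc × ET₀ = 1.09 × 7.1760 = 7.8218 mm/d
Over 7 days: 7.8218 × 7 = 54.753 mm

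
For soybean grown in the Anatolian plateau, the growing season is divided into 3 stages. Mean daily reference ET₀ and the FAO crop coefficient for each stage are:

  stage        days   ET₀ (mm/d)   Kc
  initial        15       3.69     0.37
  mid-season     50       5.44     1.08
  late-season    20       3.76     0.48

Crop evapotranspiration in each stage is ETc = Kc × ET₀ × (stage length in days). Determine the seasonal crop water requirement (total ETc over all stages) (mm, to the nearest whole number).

350 mm

initial: 0.37 × 3.69 × 15 = 20.48 mm
mid-season: 1.08 × 5.44 × 50 = 293.76 mm
late-season: 0.48 × 3.76 × 20 = 36.10 mm
Seasonal total = 350.34 mm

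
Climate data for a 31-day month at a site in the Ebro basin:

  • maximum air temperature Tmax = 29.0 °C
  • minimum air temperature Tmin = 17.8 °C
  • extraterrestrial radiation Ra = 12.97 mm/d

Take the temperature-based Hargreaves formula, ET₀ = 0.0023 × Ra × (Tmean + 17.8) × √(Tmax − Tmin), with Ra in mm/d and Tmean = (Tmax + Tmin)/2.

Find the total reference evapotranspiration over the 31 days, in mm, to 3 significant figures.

128 mm

Tmean = (29.0 + 17.8)/2 = 23.40 °C
ET₀ = 0.0023 × 12.97 × (23.40 + 17.8) × √11.2 = 0.0023 × 12.97 × 41.20 × 3.3466 = 4.1131 mm/d
Over 31 days: 4.1131 × 31 = 127.506 mm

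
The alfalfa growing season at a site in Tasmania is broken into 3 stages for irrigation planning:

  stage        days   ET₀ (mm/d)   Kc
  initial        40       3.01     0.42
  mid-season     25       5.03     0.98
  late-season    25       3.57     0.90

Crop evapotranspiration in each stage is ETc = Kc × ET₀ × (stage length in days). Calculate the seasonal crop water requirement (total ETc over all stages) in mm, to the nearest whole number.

initial: 0.42 × 3.01 × 40 = 50.57 mm
mid-season: 0.98 × 5.03 × 25 = 123.24 mm
late-season: 0.90 × 3.57 × 25 = 80.33 mm
Seasonal total = 254.14 mm

254 mm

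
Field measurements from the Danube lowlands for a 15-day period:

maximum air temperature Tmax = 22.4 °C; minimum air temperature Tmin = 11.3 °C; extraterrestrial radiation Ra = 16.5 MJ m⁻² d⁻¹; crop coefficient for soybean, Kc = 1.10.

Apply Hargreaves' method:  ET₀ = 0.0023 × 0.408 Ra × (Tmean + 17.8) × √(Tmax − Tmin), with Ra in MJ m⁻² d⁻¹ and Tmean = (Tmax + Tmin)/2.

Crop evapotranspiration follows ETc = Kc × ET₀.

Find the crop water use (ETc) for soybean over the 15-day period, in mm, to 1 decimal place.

Tmean = (22.4 + 11.3)/2 = 16.85 °C
0.408 Ra = 0.408 × 16.5 = 6.7320 mm/d equivalent
ET₀ = 0.0023 × 6.7320 × (16.85 + 17.8) × √11.1 = 0.0023 × 6.7320 × 34.65 × 3.3317 = 1.7875 mm/d
ETc = Kc × ET₀ = 1.10 × 1.7875 = 1.9663 mm/d
Over 15 days: 1.9663 × 15 = 29.495 mm

29.5 mm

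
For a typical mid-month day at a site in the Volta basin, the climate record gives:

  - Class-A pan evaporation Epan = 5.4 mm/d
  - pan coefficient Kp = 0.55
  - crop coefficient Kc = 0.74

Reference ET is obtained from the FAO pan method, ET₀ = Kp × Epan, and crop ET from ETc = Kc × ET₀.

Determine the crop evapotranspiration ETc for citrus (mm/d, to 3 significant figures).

ET₀ = 0.55 × 5.4 = 2.9700 mm/d
ETc = Kc × ET₀ = 0.74 × 2.9700 = 2.1978 mm/d

2.20 mm/d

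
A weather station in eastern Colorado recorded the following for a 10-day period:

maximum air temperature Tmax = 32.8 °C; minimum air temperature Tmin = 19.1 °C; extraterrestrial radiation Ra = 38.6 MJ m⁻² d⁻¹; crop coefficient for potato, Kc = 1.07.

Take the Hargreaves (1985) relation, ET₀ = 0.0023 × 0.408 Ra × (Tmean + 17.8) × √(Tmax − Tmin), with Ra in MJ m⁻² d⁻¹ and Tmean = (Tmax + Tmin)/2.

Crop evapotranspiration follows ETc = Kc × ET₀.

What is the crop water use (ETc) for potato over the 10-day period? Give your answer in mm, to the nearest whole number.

63 mm

Tmean = (32.8 + 19.1)/2 = 25.95 °C
0.408 Ra = 0.408 × 38.6 = 15.7488 mm/d equivalent
ET₀ = 0.0023 × 15.7488 × (25.95 + 17.8) × √13.7 = 0.0023 × 15.7488 × 43.75 × 3.7014 = 5.8657 mm/d
ETc = Kc × ET₀ = 1.07 × 5.8657 = 6.2763 mm/d
Over 10 days: 6.2763 × 10 = 62.763 mm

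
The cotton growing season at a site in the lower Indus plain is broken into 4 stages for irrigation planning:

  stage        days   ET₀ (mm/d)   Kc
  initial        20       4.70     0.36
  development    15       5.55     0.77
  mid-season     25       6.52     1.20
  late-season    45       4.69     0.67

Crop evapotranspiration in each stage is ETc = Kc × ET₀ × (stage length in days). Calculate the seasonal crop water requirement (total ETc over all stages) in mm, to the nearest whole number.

initial: 0.36 × 4.70 × 20 = 33.84 mm
development: 0.77 × 5.55 × 15 = 64.10 mm
mid-season: 1.20 × 6.52 × 25 = 195.60 mm
late-season: 0.67 × 4.69 × 45 = 141.40 mm
Seasonal total = 434.94 mm

435 mm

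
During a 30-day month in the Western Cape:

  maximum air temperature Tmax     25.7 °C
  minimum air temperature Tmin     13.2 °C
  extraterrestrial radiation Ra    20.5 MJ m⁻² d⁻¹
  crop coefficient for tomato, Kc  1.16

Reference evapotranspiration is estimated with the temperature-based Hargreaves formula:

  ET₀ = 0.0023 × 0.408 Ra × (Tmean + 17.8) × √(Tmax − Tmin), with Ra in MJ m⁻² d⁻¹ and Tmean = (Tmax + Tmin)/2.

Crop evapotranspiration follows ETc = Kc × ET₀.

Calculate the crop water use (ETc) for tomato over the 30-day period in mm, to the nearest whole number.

Tmean = (25.7 + 13.2)/2 = 19.45 °C
0.408 Ra = 0.408 × 20.5 = 8.3640 mm/d equivalent
ET₀ = 0.0023 × 8.3640 × (19.45 + 17.8) × √12.5 = 0.0023 × 8.3640 × 37.25 × 3.5355 = 2.5335 mm/d
ETc = Kc × ET₀ = 1.16 × 2.5335 = 2.9389 mm/d
Over 30 days: 2.9389 × 30 = 88.167 mm

88 mm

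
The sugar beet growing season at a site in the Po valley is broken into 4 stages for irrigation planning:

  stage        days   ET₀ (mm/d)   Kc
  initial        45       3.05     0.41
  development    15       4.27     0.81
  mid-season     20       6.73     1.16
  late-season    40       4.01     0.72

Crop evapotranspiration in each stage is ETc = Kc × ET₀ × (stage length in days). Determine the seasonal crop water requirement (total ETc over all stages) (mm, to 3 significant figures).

380 mm

initial: 0.41 × 3.05 × 45 = 56.27 mm
development: 0.81 × 4.27 × 15 = 51.88 mm
mid-season: 1.16 × 6.73 × 20 = 156.14 mm
late-season: 0.72 × 4.01 × 40 = 115.49 mm
Seasonal total = 379.78 mm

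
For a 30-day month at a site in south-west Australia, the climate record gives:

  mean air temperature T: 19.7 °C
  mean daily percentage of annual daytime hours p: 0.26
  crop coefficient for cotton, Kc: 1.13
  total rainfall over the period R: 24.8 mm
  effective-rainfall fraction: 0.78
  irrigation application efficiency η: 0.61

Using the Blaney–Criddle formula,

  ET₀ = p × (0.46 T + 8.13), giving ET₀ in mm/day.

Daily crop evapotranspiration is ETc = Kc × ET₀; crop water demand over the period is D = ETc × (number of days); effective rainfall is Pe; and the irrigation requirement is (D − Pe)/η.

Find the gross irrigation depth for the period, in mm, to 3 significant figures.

ET₀ = 0.26 × (0.46 × 19.7 + 8.13) = 0.26 × 17.192 = 4.4699 mm/d
ETc = Kc × ET₀ = 1.13 × 4.4699 = 5.0510 mm/d
Crop demand D = ETc × 30 d = 5.0510 × 30 = 151.530 mm
Pe = 0.78 × 24.8 = 19.344 mm
D − Pe = 151.530 − 19.344 = 132.186 mm
Gross irrigation = 132.186 / 0.61 = 216.698 mm

217 mm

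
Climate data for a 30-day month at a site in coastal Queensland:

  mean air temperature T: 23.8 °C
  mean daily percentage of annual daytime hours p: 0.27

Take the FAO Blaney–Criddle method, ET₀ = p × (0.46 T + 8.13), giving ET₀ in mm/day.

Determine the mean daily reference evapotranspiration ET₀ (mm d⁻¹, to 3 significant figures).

ET₀ = 0.27 × (0.46 × 23.8 + 8.13) = 0.27 × 19.078 = 5.1511 mm/d

5.15 mm d⁻¹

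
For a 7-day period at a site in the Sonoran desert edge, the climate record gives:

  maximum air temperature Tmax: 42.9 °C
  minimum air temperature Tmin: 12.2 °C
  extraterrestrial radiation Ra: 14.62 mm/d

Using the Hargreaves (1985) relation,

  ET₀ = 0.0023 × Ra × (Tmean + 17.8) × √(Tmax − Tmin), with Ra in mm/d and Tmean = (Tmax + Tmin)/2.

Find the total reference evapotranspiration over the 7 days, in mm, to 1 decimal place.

Tmean = (42.9 + 12.2)/2 = 27.55 °C
ET₀ = 0.0023 × 14.62 × (27.55 + 17.8) × √30.7 = 0.0023 × 14.62 × 45.35 × 5.5408 = 8.4494 mm/d
Over 7 days: 8.4494 × 7 = 59.146 mm

59.1 mm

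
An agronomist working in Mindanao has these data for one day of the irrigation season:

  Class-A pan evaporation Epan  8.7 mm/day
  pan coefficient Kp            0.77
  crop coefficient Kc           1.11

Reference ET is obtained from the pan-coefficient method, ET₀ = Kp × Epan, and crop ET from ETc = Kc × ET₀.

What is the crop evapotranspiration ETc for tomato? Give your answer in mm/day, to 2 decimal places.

ET₀ = 0.77 × 8.7 = 6.6990 mm/d
ETc = Kc × ET₀ = 1.11 × 6.6990 = 7.4359 mm/d

7.44 mm/day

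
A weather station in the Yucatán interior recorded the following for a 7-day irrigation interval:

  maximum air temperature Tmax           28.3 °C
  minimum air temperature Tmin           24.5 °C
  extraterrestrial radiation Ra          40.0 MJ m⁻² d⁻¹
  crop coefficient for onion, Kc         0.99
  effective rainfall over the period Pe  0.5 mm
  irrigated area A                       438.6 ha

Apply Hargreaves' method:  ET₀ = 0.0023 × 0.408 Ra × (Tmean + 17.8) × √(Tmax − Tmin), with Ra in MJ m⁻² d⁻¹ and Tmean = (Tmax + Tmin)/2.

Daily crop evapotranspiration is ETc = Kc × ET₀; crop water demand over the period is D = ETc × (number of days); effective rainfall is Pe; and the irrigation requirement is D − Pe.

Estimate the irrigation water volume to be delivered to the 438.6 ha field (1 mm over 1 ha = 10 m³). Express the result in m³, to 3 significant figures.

Tmean = (28.3 + 24.5)/2 = 26.40 °C
0.408 Ra = 0.408 × 40.0 = 16.3200 mm/d equivalent
ET₀ = 0.0023 × 16.3200 × (26.40 + 17.8) × √3.8 = 0.0023 × 16.3200 × 44.20 × 1.9494 = 3.2342 mm/d
ETc = Kc × ET₀ = 0.99 × 3.2342 = 3.2019 mm/d
Crop demand D = ETc × 7 d = 3.2019 × 7 = 22.413 mm
D − Pe = 22.413 − 0.5 = 21.913 mm
Volume = 21.913 mm × 438.6 ha × 10 = 96110.4 m³

96100 m³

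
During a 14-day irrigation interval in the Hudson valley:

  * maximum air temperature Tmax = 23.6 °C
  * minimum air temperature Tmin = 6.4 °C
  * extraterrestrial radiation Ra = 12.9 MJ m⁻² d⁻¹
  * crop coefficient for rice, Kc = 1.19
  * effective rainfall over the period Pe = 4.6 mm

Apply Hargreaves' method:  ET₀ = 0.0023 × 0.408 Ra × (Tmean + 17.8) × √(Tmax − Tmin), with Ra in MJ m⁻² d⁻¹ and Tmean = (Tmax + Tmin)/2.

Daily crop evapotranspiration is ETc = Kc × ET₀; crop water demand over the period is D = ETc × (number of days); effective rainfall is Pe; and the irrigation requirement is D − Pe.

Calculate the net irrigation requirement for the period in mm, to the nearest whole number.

Tmean = (23.6 + 6.4)/2 = 15.00 °C
0.408 Ra = 0.408 × 12.9 = 5.2632 mm/d equivalent
ET₀ = 0.0023 × 5.2632 × (15.00 + 17.8) × √17.2 = 0.0023 × 5.2632 × 32.80 × 4.1473 = 1.6467 mm/d
ETc = Kc × ET₀ = 1.19 × 1.6467 = 1.9596 mm/d
Crop demand D = ETc × 14 d = 1.9596 × 14 = 27.434 mm
D − Pe = 27.434 − 4.6 = 22.834 mm

23 mm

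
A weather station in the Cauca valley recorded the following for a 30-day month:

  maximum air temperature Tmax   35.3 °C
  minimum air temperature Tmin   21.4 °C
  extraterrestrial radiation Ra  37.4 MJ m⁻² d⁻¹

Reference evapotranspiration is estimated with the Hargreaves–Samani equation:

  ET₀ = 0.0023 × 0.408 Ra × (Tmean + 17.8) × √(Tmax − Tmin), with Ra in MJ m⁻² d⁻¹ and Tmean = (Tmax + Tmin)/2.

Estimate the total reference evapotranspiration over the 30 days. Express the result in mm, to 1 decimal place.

181.2 mm

Tmean = (35.3 + 21.4)/2 = 28.35 °C
0.408 Ra = 0.408 × 37.4 = 15.2592 mm/d equivalent
ET₀ = 0.0023 × 15.2592 × (28.35 + 17.8) × √13.9 = 0.0023 × 15.2592 × 46.15 × 3.7283 = 6.0387 mm/d
Over 30 days: 6.0387 × 30 = 181.161 mm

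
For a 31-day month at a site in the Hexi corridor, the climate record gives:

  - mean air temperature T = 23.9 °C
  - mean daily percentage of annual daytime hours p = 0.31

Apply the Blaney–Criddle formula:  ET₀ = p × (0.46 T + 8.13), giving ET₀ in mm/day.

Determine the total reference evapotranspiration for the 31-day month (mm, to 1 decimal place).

ET₀ = 0.31 × (0.46 × 23.9 + 8.13) = 0.31 × 19.124 = 5.9284 mm/d
Monthly total = 5.9284 × 31 = 183.780 mm

183.8 mm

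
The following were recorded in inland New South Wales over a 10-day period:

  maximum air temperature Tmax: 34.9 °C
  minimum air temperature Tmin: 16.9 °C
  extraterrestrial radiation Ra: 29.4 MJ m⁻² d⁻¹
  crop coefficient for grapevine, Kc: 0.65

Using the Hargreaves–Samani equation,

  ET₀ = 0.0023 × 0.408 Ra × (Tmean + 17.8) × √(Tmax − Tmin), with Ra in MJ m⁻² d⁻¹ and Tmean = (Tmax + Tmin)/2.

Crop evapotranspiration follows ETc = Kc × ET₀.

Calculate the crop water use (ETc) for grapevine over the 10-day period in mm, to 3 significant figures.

Tmean = (34.9 + 16.9)/2 = 25.90 °C
0.408 Ra = 0.408 × 29.4 = 11.9952 mm/d equivalent
ET₀ = 0.0023 × 11.9952 × (25.90 + 17.8) × √18.0 = 0.0023 × 11.9952 × 43.70 × 4.2426 = 5.1150 mm/d
ETc = Kc × ET₀ = 0.65 × 5.1150 = 3.3248 mm/d
Over 10 days: 3.3248 × 10 = 33.248 mm

33.2 mm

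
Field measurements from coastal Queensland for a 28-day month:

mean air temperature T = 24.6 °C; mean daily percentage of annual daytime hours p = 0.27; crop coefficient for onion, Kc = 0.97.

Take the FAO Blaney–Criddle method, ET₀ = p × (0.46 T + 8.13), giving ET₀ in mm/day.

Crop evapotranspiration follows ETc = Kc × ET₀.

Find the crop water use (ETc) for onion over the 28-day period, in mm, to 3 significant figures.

143 mm

ET₀ = 0.27 × (0.46 × 24.6 + 8.13) = 0.27 × 19.446 = 5.2504 mm/d
ETc = Kc × ET₀ = 0.97 × 5.2504 = 5.0929 mm/d
Over 28 days: 5.0929 × 28 = 142.601 mm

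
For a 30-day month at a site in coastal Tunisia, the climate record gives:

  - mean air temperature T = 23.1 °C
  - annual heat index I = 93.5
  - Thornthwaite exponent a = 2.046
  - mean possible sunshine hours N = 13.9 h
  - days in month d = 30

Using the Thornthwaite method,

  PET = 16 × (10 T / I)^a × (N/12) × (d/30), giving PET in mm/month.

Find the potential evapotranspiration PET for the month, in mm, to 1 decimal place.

10T/I = 10 × 23.1 / 93.5 = 2.4706
(10T/I)^a = 2.4706^2.046 = 6.3632
Uncorrected PET = 16 × 6.3632 = 101.811 mm
Correction = (N/12)(d/30) = (13.9/12)(30/30) = 1.1583
PET = 101.811 × 1.1583 = 117.928 mm/month

117.9 mm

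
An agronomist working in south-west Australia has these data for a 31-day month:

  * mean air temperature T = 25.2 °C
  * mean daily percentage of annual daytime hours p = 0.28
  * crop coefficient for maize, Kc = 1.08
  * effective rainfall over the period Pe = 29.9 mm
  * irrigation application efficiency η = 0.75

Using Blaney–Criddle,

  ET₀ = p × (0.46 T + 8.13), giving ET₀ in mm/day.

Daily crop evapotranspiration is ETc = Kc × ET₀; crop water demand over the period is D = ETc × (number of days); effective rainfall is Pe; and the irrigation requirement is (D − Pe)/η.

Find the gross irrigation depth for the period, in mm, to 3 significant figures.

207 mm

ET₀ = 0.28 × (0.46 × 25.2 + 8.13) = 0.28 × 19.722 = 5.5222 mm/d
ETc = Kc × ET₀ = 1.08 × 5.5222 = 5.9640 mm/d
Crop demand D = ETc × 31 d = 5.9640 × 31 = 184.884 mm
D − Pe = 184.884 − 29.9 = 154.984 mm
Gross irrigation = 154.984 / 0.75 = 206.645 mm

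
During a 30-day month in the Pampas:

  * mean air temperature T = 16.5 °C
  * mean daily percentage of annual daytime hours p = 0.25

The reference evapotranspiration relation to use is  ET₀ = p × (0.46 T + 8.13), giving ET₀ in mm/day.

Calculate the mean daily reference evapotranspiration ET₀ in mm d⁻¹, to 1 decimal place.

ET₀ = 0.25 × (0.46 × 16.5 + 8.13) = 0.25 × 15.720 = 3.9300 mm/d

3.9 mm d⁻¹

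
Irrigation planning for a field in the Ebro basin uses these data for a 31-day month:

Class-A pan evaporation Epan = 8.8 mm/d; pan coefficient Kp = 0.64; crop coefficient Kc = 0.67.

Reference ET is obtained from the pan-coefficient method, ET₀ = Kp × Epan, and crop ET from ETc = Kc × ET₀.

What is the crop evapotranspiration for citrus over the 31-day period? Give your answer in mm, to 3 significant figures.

ET₀ = 0.64 × 8.8 = 5.6320 mm/d
ETc = Kc × ET₀ = 0.67 × 5.6320 = 3.7734 mm/d
Over 31 days: 3.7734 × 31 = 116.975 mm

117 mm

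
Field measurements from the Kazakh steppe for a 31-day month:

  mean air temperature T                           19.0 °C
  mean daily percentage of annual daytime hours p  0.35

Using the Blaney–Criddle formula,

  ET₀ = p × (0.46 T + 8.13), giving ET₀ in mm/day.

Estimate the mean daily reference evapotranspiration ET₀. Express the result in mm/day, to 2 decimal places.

ET₀ = 0.35 × (0.46 × 19.0 + 8.13) = 0.35 × 16.870 = 5.9045 mm/d

5.90 mm/day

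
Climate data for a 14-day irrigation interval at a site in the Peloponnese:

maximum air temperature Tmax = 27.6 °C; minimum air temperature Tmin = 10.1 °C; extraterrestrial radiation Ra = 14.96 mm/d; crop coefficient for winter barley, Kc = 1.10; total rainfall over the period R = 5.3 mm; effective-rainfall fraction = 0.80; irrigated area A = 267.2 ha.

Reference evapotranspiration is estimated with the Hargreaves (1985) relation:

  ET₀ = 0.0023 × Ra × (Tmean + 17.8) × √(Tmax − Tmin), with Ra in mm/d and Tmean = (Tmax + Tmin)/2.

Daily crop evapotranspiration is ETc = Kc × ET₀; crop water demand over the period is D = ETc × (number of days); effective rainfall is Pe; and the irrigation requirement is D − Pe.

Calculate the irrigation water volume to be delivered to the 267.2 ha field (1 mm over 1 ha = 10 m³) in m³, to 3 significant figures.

Tmean = (27.6 + 10.1)/2 = 18.85 °C
ET₀ = 0.0023 × 14.96 × (18.85 + 17.8) × √17.5 = 0.0023 × 14.96 × 36.65 × 4.1833 = 5.2754 mm/d
ETc = Kc × ET₀ = 1.10 × 5.2754 = 5.8029 mm/d
Crop demand D = ETc × 14 d = 5.8029 × 14 = 81.241 mm
Pe = 0.80 × 5.3 = 4.240 mm
D − Pe = 81.241 − 4.240 = 77.001 mm
Volume = 77.001 mm × 267.2 ha × 10 = 205746.7 m³

206000 m³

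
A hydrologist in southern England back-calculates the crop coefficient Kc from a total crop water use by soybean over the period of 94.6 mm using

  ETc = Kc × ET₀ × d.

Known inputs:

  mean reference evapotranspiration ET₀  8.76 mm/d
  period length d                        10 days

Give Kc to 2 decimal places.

1.08

ETc = Kc × ET₀ × d  ⇒  Kc = ETc / (ET₀ × d)
Kc = 94.6 / (8.76 × 10) = 94.6 / 87.60 = 1.0799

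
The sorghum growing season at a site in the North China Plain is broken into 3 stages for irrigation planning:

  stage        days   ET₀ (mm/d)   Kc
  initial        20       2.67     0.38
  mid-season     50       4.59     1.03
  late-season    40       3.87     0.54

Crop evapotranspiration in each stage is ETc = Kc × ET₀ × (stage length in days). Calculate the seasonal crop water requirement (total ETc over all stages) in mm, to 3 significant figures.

initial: 0.38 × 2.67 × 20 = 20.29 mm
mid-season: 1.03 × 4.59 × 50 = 236.39 mm
late-season: 0.54 × 3.87 × 40 = 83.59 mm
Seasonal total = 340.27 mm

340 mm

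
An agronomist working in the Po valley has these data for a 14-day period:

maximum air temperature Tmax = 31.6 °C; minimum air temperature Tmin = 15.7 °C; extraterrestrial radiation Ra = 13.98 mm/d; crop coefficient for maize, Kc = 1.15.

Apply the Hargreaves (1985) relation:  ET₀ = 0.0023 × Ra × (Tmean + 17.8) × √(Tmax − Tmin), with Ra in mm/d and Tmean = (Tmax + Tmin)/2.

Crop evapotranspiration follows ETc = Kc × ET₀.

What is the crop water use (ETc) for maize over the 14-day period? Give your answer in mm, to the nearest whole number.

86 mm

Tmean = (31.6 + 15.7)/2 = 23.65 °C
ET₀ = 0.0023 × 13.98 × (23.65 + 17.8) × √15.9 = 0.0023 × 13.98 × 41.45 × 3.9875 = 5.3145 mm/d
ETc = Kc × ET₀ = 1.15 × 5.3145 = 6.1117 mm/d
Over 14 days: 6.1117 × 14 = 85.564 mm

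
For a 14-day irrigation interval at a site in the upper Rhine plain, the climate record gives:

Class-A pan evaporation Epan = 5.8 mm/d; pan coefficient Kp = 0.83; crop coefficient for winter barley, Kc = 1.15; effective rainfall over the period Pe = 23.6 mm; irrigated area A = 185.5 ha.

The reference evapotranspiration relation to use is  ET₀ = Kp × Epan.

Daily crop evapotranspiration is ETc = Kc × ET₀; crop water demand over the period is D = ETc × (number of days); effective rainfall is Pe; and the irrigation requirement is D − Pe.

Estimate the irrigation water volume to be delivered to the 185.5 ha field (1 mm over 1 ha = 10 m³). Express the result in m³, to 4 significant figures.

ET₀ = 0.83 × 5.8 = 4.8140 mm/d
ETc = Kc × ET₀ = 1.15 × 4.8140 = 5.5361 mm/d
Crop demand D = ETc × 14 d = 5.5361 × 14 = 77.505 mm
D − Pe = 77.505 − 23.6 = 53.905 mm
Volume = 53.905 mm × 185.5 ha × 10 = 99993.8 m³

99990 m³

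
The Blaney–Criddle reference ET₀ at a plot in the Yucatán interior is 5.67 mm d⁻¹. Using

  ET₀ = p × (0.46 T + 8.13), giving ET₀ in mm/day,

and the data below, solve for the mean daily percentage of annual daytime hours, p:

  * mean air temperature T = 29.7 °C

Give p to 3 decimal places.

p = ET₀ / (0.46 T + 8.13) = 5.67 / (0.46 × 29.7 + 8.13) = 5.67 / 21.792 = 0.2602

0.260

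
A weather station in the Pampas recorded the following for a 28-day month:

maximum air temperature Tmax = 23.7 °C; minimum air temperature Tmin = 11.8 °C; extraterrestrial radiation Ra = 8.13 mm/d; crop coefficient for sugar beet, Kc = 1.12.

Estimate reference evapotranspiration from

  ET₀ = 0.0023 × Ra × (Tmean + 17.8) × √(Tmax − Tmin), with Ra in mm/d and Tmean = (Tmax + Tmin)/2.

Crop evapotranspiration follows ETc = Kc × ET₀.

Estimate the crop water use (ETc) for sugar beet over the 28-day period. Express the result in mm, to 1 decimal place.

Tmean = (23.7 + 11.8)/2 = 17.75 °C
ET₀ = 0.0023 × 8.13 × (17.75 + 17.8) × √11.9 = 0.0023 × 8.13 × 35.55 × 3.4496 = 2.2931 mm/d
ETc = Kc × ET₀ = 1.12 × 2.2931 = 2.5683 mm/d
Over 28 days: 2.5683 × 28 = 71.912 mm

71.9 mm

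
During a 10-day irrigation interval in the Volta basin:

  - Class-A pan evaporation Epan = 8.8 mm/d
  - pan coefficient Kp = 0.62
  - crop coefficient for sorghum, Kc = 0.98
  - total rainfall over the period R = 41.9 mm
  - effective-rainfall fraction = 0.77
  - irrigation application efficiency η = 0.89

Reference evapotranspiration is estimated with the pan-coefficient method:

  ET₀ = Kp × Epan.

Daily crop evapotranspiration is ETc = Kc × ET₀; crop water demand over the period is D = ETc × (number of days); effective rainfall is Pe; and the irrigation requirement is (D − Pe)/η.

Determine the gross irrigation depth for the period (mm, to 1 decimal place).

23.8 mm

ET₀ = 0.62 × 8.8 = 5.4560 mm/d
ETc = Kc × ET₀ = 0.98 × 5.4560 = 5.3469 mm/d
Crop demand D = ETc × 10 d = 5.3469 × 10 = 53.469 mm
Pe = 0.77 × 41.9 = 32.263 mm
D − Pe = 53.469 − 32.263 = 21.206 mm
Gross irrigation = 21.206 / 0.89 = 23.827 mm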